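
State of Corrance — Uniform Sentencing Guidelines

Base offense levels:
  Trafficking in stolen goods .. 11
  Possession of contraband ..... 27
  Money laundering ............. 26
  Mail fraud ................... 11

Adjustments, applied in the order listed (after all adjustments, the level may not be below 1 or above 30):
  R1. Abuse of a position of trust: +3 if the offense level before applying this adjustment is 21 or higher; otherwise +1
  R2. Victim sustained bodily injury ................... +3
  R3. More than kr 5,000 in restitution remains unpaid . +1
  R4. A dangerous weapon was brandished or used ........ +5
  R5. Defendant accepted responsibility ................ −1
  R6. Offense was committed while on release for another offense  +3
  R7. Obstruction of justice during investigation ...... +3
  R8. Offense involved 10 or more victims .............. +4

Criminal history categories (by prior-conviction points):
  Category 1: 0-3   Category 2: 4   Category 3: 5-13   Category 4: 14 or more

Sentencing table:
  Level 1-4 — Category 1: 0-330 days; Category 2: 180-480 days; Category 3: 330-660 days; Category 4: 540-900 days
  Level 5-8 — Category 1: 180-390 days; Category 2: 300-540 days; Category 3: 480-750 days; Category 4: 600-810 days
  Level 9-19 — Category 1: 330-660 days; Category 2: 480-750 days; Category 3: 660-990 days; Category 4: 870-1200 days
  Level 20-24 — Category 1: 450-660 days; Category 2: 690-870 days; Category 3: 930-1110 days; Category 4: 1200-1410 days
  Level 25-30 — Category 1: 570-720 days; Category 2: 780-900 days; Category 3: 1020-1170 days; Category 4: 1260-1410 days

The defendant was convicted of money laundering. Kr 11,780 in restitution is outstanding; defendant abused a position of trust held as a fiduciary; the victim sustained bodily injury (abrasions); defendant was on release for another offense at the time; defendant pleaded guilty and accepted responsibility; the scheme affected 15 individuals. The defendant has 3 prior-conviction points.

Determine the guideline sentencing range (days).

Base offense level for money laundering: 26.
R1 applies (level before this adjustment is 26 ≥ 21, so +3): 26 + 3 = 29.
R2 applies: 29 + 3 = 32.
R3 applies: 32 + 1 = 33.
R4 does not apply.
R5 applies: 33 − 1 = 32.
R6 applies: 32 + 3 = 35.
R8 applies: 35 + 4 = 39.
Level 39 exceeds the maximum of 30; capped at 30.
Final offense level: 30.
Criminal history: 3 prior points → Category 1 (0-3).
Level 30 falls in the 25-30 band.
Grid: Level 25-30 × Category 1 = 570-720 days.

570-720 days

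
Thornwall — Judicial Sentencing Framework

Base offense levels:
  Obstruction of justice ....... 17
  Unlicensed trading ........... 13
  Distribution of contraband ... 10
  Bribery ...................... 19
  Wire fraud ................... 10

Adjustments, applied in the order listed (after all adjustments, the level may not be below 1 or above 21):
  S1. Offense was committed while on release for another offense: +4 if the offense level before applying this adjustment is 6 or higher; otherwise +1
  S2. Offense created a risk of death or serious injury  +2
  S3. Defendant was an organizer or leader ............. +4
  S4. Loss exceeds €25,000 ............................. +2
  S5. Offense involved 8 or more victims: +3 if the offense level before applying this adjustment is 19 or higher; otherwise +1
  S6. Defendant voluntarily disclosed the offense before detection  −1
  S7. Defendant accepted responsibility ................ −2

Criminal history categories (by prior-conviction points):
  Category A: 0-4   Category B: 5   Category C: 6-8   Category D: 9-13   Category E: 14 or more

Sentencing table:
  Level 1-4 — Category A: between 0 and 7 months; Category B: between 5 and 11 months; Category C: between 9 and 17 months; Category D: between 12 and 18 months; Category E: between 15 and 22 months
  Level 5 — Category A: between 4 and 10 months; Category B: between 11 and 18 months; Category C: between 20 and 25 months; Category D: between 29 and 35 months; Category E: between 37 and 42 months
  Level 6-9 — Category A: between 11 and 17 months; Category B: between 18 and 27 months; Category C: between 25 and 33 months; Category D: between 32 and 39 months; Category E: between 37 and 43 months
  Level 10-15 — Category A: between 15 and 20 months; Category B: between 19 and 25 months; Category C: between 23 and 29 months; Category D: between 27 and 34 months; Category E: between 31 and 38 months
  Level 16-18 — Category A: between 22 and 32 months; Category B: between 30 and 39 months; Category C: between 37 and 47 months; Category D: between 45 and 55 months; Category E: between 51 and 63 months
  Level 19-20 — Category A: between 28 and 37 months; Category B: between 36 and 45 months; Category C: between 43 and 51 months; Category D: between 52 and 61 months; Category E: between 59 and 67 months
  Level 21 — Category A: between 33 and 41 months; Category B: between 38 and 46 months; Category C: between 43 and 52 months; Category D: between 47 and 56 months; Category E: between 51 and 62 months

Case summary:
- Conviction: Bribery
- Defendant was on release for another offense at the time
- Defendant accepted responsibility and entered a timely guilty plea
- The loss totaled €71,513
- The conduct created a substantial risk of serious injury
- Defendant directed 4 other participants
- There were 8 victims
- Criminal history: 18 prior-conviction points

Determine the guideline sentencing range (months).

Base offense level for bribery: 19.
S1 applies (level before this adjustment is 19 ≥ 6, so +4): 19 + 4 = 23.
S2 applies: 23 + 2 = 25.
S3 applies: 25 + 4 = 29.
S4 applies: 29 + 2 = 31.
S5 applies (level before this adjustment is 31 ≥ 19, so +3): 31 + 3 = 34.
S6 does not apply.
S7 applies: 34 − 2 = 32.
Level 32 exceeds the maximum of 21; capped at 21.
Final offense level: 21.
Criminal history: 18 prior points → Category E (14+).
Level 21 falls in the 21 band.
Grid: Level 21 × Category E = 51-62 months.

51-62 months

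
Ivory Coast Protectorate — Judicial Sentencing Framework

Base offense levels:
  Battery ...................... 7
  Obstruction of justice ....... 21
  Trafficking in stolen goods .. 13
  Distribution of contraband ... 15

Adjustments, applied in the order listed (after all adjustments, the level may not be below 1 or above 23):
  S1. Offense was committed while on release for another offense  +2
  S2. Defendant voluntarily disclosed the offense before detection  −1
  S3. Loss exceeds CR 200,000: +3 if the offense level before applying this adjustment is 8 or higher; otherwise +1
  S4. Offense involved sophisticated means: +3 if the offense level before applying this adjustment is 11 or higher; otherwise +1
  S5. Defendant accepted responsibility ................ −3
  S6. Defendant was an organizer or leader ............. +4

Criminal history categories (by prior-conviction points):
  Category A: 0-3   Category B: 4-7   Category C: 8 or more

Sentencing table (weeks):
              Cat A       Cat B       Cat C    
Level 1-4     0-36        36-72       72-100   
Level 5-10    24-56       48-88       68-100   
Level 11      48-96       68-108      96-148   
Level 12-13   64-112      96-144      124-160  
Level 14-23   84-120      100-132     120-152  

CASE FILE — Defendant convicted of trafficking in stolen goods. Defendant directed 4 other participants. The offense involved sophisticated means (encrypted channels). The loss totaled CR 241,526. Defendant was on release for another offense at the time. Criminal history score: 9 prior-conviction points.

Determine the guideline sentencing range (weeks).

Base offense level for trafficking in stolen goods: 13.
S1 applies: 13 + 2 = 15.
S2 does not apply.
S3 applies (level before this adjustment is 15 ≥ 8, so +3): 15 + 3 = 18.
S4 applies (level before this adjustment is 18 ≥ 11, so +3): 18 + 3 = 21.
S5 does not apply.
S6 applies: 21 + 4 = 25.
Level 25 exceeds the maximum of 23; capped at 23.
Final offense level: 23.
Criminal history: 9 prior points → Category C (8+).
Level 23 falls in the 14-23 band.
Grid: Level 14-23 × Category C = 120-152 weeks.

120-152 weeks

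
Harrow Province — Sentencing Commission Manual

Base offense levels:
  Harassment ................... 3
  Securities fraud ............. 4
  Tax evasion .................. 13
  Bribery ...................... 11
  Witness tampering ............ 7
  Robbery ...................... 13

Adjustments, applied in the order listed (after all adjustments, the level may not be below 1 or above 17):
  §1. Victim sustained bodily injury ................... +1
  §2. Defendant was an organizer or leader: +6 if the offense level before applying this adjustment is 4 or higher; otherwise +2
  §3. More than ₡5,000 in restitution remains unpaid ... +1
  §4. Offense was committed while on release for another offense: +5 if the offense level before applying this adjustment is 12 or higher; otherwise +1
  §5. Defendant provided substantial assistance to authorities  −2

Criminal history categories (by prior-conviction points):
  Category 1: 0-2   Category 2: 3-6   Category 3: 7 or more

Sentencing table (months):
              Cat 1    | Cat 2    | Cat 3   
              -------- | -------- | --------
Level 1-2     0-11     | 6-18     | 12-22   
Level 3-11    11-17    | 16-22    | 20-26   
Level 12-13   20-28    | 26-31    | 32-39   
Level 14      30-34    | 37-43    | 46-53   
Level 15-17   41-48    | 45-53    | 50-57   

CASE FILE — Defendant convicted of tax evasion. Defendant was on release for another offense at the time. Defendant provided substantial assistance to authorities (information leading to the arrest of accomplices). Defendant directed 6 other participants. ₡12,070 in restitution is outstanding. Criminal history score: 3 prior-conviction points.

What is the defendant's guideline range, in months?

45-53 months

Base offense level for tax evasion: 13.
§1 does not apply.
§2 applies (level before this adjustment is 13 ≥ 4, so +6): 13 + 6 = 19.
§3 applies: 19 + 1 = 20.
§4 applies (level before this adjustment is 20 ≥ 12, so +5): 20 + 5 = 25.
§5 applies: 25 − 2 = 23.
Level 23 exceeds the maximum of 17; capped at 17.
Final offense level: 17.
Criminal history: 3 prior points → Category 2 (3-6).
Level 17 falls in the 15-17 band.
Grid: Level 15-17 × Category 2 = 45-53 months.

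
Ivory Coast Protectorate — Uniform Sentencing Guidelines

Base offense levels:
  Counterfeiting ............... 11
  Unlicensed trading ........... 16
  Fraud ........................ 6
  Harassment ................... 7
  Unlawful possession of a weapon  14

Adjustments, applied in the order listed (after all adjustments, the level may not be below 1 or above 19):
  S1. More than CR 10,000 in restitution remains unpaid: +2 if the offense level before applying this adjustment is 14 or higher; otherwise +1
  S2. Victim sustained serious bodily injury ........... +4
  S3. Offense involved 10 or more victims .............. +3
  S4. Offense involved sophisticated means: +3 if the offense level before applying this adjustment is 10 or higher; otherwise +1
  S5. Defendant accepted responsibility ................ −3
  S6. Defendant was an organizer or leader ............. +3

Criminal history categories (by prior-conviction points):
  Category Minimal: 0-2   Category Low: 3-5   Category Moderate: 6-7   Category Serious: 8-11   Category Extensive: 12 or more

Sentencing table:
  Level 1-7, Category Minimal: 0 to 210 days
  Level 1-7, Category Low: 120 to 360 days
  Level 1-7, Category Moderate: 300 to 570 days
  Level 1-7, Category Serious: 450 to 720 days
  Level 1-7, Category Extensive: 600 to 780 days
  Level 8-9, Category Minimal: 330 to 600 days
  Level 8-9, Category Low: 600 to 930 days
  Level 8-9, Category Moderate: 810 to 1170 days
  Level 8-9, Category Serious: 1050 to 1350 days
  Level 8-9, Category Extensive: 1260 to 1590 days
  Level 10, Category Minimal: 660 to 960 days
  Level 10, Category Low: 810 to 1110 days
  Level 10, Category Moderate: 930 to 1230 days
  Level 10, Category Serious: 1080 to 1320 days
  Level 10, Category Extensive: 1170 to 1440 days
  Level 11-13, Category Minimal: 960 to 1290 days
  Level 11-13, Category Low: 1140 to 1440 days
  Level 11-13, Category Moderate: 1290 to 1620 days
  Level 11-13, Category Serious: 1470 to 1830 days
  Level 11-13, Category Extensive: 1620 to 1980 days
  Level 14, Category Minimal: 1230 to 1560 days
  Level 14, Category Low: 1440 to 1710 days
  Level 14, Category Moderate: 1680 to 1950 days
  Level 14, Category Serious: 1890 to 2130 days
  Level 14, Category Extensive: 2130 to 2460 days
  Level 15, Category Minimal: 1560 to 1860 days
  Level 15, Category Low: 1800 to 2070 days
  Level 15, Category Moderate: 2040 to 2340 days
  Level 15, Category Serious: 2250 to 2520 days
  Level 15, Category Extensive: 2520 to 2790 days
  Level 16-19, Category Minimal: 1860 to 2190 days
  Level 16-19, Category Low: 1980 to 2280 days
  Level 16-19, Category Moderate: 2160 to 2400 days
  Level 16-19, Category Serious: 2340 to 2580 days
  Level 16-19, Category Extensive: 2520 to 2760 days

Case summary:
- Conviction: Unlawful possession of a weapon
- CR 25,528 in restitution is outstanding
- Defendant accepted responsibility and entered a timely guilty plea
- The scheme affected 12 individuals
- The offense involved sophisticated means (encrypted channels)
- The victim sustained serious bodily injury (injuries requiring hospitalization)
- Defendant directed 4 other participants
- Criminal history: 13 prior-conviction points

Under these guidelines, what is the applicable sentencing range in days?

Base offense level for unlawful possession of a weapon: 14.
S1 applies (level before this adjustment is 14 ≥ 14, so +2): 14 + 2 = 16.
S2 applies: 16 + 4 = 20.
S3 applies: 20 + 3 = 23.
S4 applies (level before this adjustment is 23 ≥ 10, so +3): 23 + 3 = 26.
S5 applies: 26 − 3 = 23.
S6 applies: 23 + 3 = 26.
Level 26 exceeds the maximum of 19; capped at 19.
Final offense level: 19.
Criminal history: 13 prior points → Category Extensive (12+).
Level 19 falls in the 16-19 band.
Grid: Level 16-19 × Category Extensive = 2520-2760 days.

2520-2760 days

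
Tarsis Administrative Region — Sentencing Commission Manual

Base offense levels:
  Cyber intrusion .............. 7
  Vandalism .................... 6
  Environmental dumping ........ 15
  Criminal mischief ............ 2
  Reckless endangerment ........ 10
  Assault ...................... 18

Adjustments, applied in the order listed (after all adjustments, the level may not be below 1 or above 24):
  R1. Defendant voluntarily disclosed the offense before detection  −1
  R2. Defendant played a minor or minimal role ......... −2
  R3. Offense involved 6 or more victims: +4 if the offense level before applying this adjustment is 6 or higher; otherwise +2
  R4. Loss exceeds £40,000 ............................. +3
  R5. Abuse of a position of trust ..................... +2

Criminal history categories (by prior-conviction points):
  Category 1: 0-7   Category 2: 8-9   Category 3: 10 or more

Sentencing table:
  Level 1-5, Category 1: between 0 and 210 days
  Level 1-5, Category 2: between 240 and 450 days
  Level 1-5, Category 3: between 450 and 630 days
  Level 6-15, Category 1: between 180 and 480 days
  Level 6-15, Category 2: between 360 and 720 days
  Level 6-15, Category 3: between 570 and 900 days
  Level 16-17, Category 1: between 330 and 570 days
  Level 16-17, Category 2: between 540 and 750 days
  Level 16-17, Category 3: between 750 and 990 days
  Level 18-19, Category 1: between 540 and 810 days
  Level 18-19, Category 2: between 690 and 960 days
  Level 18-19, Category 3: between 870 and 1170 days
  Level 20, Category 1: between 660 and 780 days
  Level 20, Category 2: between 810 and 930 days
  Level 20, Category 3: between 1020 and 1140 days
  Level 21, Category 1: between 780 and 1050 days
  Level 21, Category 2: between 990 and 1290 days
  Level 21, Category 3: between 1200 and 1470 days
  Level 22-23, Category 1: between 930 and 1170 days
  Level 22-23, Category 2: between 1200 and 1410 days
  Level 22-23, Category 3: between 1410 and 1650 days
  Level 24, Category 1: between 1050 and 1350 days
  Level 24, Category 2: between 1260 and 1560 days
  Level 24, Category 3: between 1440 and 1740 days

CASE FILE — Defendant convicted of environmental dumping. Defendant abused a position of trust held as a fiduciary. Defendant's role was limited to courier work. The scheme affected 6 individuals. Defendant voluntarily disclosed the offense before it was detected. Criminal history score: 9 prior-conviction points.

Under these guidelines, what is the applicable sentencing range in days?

Base offense level for environmental dumping: 15.
R1 applies: 15 − 1 = 14.
R2 applies: 14 − 2 = 12.
R3 applies (level before this adjustment is 12 ≥ 6, so +4): 12 + 4 = 16.
R5 applies: 16 + 2 = 18.
Final offense level: 18.
Criminal history: 9 prior points → Category 2 (8-9).
Level 18 falls in the 18-19 band.
Grid: Level 18-19 × Category 2 = 690-960 days.

690-960 days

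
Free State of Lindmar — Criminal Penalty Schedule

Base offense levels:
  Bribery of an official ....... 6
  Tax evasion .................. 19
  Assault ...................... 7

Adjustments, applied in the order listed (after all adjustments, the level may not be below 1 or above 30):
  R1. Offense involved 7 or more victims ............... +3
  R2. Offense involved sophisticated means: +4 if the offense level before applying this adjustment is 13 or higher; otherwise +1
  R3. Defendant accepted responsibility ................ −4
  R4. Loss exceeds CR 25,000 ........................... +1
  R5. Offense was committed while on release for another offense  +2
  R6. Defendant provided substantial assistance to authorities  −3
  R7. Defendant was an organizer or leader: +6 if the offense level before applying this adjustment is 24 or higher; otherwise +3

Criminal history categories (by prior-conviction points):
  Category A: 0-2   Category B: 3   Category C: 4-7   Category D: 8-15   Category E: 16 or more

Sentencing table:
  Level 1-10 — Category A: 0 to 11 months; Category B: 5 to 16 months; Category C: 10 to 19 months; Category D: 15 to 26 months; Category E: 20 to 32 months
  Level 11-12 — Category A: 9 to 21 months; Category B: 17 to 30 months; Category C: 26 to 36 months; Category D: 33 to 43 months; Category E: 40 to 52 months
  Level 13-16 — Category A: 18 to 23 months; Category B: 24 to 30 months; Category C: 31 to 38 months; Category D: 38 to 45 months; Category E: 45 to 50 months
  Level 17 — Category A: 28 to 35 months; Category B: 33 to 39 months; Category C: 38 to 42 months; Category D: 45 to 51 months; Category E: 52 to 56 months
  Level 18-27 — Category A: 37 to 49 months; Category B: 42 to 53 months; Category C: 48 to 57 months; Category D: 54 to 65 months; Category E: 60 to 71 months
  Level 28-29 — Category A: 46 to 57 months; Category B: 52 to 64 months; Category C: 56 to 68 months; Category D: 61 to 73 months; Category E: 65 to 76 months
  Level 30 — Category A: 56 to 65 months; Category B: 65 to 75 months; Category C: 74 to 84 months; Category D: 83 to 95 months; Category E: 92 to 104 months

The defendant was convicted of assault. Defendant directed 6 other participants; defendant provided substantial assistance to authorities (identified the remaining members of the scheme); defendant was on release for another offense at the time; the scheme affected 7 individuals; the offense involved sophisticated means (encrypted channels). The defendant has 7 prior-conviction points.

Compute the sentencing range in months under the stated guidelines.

Base offense level for assault: 7.
R1 applies: 7 + 3 = 10.
R2 applies (level before this adjustment is 10 < 13, so +1): 10 + 1 = 11.
R5 applies: 11 + 2 = 13.
R6 applies: 13 − 3 = 10.
R7 applies (level before this adjustment is 10 < 24, so +3): 10 + 3 = 13.
Final offense level: 13.
Criminal history: 7 prior points → Category C (4-7).
Level 13 falls in the 13-16 band.
Grid: Level 13-16 × Category C = 31-38 months.

31-38 months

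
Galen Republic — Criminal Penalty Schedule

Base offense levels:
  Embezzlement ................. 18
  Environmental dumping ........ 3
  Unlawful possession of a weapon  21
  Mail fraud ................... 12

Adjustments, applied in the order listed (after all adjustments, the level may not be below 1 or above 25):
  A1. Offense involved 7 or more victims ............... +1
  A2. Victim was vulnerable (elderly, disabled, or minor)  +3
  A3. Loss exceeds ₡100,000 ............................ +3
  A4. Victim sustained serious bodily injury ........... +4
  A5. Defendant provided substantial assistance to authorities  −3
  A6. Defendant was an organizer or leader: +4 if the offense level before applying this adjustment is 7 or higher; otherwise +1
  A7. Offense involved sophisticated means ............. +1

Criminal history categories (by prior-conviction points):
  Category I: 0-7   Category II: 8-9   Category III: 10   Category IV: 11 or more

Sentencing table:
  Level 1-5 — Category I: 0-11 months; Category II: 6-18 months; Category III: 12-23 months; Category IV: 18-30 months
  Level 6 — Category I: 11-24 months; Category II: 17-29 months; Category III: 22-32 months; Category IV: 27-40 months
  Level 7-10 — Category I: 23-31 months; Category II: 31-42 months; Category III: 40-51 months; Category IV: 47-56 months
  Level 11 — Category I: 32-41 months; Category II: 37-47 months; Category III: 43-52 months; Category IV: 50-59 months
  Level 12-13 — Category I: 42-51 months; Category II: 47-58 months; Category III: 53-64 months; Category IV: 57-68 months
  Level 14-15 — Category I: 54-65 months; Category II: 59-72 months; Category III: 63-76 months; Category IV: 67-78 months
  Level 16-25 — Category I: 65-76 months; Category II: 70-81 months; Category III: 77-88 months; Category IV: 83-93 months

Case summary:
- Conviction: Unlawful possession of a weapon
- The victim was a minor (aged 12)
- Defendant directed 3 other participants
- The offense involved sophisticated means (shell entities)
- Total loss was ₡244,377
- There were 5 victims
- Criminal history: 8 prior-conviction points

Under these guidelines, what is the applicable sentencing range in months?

70-81 months

Base offense level for unlawful possession of a weapon: 21.
A1 does not apply.
A2 applies: 21 + 3 = 24.
A3 applies: 24 + 3 = 27.
A6 applies (level before this adjustment is 27 ≥ 7, so +4): 27 + 4 = 31.
A7 applies: 31 + 1 = 32.
Level 32 exceeds the maximum of 25; capped at 25.
Final offense level: 25.
Criminal history: 8 prior points → Category II (8-9).
Level 25 falls in the 16-25 band.
Grid: Level 16-25 × Category II = 70-81 months.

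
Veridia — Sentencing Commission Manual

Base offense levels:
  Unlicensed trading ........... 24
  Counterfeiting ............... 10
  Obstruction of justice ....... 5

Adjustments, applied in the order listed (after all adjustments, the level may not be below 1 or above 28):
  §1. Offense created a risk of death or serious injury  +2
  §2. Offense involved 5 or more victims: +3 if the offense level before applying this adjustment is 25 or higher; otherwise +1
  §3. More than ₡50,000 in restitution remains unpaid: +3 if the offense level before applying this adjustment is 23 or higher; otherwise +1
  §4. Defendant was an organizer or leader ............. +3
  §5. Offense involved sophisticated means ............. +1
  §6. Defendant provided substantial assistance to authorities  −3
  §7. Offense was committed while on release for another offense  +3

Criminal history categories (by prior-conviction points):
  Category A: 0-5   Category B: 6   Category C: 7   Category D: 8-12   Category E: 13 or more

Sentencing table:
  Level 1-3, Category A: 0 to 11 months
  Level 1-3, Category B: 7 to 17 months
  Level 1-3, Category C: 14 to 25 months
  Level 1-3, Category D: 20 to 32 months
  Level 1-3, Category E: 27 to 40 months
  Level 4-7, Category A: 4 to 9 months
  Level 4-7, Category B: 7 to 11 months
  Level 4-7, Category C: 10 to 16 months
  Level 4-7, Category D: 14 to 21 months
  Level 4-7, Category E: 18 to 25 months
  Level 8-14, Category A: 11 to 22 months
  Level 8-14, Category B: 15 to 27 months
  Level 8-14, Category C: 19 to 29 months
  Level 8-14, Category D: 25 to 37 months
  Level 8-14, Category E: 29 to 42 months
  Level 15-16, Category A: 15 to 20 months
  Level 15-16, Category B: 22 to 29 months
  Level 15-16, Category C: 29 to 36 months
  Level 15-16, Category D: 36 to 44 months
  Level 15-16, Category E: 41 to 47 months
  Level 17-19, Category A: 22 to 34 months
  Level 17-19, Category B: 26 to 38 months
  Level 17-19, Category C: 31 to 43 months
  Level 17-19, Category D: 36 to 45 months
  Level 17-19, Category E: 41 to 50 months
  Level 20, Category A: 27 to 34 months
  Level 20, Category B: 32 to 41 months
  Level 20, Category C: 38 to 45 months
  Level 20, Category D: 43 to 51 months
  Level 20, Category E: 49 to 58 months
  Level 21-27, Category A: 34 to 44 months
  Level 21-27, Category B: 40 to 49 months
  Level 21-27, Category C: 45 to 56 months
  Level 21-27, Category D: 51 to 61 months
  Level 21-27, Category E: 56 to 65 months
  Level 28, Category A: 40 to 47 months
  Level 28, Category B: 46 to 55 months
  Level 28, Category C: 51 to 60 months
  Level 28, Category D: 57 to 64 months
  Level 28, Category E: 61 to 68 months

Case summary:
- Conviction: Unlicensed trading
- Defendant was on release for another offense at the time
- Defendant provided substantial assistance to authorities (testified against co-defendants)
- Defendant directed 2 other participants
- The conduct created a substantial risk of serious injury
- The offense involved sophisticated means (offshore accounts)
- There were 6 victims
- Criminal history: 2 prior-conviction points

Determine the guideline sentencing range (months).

Base offense level for unlicensed trading: 24.
§1 applies: 24 + 2 = 26.
§2 applies (level before this adjustment is 26 ≥ 25, so +3): 26 + 3 = 29.
§3 does not apply.
§4 applies: 29 + 3 = 32.
§5 applies: 32 + 1 = 33.
§6 applies: 33 − 3 = 30.
§7 applies: 30 + 3 = 33.
Level 33 exceeds the maximum of 28; capped at 28.
Final offense level: 28.
Criminal history: 2 prior points → Category A (0-5).
Level 28 falls in the 28 band.
Grid: Level 28 × Category A = 40-47 months.

40-47 months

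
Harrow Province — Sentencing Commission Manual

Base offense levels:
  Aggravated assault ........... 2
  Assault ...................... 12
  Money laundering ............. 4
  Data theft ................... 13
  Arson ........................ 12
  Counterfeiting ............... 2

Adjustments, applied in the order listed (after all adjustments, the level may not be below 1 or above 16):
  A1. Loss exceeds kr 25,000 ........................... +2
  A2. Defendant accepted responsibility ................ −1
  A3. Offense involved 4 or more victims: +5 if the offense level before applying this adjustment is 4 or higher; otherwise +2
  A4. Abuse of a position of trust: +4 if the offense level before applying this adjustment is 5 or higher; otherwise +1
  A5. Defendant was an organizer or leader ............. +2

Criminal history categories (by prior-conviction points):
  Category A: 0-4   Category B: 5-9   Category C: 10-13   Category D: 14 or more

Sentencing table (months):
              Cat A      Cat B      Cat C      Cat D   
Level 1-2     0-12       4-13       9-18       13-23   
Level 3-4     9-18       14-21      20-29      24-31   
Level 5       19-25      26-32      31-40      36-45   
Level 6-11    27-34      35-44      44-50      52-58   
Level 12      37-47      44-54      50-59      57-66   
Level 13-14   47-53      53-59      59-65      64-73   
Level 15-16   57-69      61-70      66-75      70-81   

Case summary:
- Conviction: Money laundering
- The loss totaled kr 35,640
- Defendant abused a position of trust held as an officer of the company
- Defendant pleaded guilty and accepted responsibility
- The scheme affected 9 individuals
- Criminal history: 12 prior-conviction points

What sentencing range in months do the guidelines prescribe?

Base offense level for money laundering: 4.
A1 applies: 4 + 2 = 6.
A2 applies: 6 − 1 = 5.
A3 applies (level before this adjustment is 5 ≥ 4, so +5): 5 + 5 = 10.
A4 applies (level before this adjustment is 10 ≥ 5, so +4): 10 + 4 = 14.
A5 does not apply.
Final offense level: 14.
Criminal history: 12 prior points → Category C (10-13).
Level 14 falls in the 13-14 band.
Grid: Level 13-14 × Category C = 59-65 months.

59-65 months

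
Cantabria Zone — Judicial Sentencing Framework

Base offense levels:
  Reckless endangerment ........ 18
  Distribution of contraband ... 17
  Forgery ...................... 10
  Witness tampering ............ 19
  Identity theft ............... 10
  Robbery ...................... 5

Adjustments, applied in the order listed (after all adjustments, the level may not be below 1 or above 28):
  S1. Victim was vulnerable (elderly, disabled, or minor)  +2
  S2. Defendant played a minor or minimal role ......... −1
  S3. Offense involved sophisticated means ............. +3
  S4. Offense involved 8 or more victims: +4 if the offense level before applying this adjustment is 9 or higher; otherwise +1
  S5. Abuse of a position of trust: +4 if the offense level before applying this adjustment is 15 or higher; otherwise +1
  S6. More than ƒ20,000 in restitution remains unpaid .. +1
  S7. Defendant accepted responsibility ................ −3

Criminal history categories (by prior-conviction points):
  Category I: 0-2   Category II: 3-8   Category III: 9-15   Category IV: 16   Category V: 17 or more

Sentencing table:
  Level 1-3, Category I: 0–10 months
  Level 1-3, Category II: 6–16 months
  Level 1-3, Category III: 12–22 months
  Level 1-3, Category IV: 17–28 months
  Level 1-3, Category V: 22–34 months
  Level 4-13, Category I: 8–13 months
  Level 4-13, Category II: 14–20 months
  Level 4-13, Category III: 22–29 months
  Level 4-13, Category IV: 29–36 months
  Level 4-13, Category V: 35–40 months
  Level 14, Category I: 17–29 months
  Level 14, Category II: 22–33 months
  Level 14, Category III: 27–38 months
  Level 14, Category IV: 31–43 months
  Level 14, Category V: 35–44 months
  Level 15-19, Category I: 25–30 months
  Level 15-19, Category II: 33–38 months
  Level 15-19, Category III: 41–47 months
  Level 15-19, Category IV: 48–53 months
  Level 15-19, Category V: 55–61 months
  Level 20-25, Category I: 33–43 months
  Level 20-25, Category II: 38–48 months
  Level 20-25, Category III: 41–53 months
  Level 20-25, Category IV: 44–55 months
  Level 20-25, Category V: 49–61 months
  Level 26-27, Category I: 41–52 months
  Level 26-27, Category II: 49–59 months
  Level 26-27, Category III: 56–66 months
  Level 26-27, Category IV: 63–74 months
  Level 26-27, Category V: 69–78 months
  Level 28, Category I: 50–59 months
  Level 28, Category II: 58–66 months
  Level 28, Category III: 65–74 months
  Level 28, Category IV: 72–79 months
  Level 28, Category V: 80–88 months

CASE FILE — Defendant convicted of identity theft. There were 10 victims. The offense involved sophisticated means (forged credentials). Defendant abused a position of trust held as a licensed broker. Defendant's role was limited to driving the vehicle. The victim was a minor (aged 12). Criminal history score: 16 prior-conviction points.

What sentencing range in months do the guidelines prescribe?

44-55 months

Base offense level for identity theft: 10.
S1 applies: 10 + 2 = 12.
S2 applies: 12 − 1 = 11.
S3 applies: 11 + 3 = 14.
S4 applies (level before this adjustment is 14 ≥ 9, so +4): 14 + 4 = 18.
S5 applies (level before this adjustment is 18 ≥ 15, so +4): 18 + 4 = 22.
Final offense level: 22.
Criminal history: 16 prior points → Category IV (16).
Level 22 falls in the 20-25 band.
Grid: Level 20-25 × Category IV = 44-55 months.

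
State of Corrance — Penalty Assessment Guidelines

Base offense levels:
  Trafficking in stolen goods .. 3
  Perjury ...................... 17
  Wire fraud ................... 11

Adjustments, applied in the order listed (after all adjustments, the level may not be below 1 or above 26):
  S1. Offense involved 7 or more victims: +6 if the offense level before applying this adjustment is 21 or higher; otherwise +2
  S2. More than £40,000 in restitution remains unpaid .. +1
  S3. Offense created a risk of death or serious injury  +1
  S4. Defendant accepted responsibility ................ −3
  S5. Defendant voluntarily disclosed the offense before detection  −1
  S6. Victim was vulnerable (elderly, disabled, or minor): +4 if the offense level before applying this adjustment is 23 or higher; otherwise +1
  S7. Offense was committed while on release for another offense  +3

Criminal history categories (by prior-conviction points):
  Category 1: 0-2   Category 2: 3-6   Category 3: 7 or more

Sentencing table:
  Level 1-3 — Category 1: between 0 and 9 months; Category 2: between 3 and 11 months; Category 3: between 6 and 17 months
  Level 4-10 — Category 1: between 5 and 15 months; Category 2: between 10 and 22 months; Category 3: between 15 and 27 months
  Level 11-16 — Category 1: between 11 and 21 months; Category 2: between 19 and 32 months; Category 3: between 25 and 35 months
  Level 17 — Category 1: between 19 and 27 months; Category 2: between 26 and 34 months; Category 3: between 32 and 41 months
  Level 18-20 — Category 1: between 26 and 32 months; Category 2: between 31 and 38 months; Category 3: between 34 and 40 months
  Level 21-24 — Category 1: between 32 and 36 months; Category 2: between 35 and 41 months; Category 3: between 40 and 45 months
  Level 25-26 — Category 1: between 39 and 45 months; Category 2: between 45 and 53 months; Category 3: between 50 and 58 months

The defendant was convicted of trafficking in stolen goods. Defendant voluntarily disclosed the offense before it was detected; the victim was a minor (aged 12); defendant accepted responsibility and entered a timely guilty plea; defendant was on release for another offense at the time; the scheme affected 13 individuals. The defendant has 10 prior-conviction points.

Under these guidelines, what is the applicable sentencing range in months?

15-27 months

Base offense level for trafficking in stolen goods: 3.
S1 applies (level before this adjustment is 3 < 21, so +2): 3 + 2 = 5.
S4 applies: 5 − 3 = 2.
S5 applies: 2 − 1 = 1.
S6 applies (level before this adjustment is 1 < 23, so +1): 1 + 1 = 2.
S7 applies: 2 + 3 = 5.
Final offense level: 5.
Criminal history: 10 prior points → Category 3 (7+).
Level 5 falls in the 4-10 band.
Grid: Level 4-10 × Category 3 = 15-27 months.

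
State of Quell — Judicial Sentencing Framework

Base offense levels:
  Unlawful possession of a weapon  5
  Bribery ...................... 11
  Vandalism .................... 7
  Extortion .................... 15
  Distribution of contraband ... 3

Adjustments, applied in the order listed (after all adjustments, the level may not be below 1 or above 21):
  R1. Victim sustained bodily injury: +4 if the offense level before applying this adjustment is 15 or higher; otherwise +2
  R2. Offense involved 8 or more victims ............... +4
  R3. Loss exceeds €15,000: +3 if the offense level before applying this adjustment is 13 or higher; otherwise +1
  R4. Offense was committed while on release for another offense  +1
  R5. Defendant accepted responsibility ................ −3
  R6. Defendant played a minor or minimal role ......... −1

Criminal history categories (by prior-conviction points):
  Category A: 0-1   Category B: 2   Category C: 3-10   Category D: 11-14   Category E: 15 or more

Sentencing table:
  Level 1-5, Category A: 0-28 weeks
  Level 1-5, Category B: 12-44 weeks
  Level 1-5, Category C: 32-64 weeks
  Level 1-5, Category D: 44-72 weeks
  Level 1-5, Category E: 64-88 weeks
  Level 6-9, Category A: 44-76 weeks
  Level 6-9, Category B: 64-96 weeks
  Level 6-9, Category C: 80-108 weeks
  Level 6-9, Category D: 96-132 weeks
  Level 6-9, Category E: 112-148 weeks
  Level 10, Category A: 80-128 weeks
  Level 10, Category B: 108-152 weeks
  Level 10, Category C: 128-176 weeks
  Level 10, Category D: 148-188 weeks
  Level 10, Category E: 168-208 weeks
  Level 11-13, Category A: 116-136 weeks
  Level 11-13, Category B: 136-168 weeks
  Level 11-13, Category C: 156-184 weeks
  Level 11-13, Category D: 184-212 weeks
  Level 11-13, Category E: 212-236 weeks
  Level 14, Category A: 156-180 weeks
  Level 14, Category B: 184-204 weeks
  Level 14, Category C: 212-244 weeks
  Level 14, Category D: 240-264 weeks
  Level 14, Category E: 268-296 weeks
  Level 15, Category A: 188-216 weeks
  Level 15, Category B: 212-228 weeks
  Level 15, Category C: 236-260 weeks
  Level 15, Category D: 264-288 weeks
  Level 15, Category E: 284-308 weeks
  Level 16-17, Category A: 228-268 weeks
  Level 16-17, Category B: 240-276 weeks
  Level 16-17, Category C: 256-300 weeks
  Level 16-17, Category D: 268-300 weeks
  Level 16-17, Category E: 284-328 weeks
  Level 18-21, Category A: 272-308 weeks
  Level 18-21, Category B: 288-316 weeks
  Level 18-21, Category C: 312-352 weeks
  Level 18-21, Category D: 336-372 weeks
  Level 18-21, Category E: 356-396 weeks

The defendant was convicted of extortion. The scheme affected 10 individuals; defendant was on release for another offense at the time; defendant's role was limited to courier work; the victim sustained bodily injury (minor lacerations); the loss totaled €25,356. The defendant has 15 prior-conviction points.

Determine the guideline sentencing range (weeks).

Base offense level for extortion: 15.
R1 applies (level before this adjustment is 15 ≥ 15, so +4): 15 + 4 = 19.
R2 applies: 19 + 4 = 23.
R3 applies (level before this adjustment is 23 ≥ 13, so +3): 23 + 3 = 26.
R4 applies: 26 + 1 = 27.
R5 does not apply.
R6 applies: 27 − 1 = 26.
Level 26 exceeds the maximum of 21; capped at 21.
Final offense level: 21.
Criminal history: 15 prior points → Category E (15+).
Level 21 falls in the 18-21 band.
Grid: Level 18-21 × Category E = 356-396 weeks.

356-396 weeks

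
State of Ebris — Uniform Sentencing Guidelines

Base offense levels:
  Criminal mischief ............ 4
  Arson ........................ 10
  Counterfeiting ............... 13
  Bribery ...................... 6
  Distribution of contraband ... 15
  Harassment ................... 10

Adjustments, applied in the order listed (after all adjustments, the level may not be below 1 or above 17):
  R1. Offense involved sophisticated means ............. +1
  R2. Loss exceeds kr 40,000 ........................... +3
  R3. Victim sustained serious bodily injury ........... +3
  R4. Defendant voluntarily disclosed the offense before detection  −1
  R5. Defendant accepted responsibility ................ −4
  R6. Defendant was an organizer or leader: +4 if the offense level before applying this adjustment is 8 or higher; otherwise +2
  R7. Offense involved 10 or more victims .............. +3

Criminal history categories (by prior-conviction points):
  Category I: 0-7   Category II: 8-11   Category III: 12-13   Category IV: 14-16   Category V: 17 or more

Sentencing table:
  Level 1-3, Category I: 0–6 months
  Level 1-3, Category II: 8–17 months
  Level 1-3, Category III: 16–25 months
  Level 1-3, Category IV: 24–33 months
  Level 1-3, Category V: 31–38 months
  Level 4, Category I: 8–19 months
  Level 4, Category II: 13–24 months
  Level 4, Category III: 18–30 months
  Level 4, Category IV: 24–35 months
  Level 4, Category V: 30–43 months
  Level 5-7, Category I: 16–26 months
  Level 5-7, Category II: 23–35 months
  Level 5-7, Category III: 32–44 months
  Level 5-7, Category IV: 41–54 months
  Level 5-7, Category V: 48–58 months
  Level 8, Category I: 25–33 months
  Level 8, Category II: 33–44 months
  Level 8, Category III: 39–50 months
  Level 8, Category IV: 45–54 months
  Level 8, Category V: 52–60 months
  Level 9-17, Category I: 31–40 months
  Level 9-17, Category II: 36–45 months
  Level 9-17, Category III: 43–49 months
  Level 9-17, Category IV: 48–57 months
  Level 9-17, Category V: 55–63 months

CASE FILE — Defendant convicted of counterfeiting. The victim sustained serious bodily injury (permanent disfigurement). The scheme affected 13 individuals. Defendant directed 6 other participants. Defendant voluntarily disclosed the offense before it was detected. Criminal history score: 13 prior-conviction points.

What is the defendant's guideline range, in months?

43-49 months

Base offense level for counterfeiting: 13.
R1 does not apply.
R2 does not apply.
R3 applies: 13 + 3 = 16.
R4 applies: 16 − 1 = 15.
R6 applies (level before this adjustment is 15 ≥ 8, so +4): 15 + 4 = 19.
R7 applies: 19 + 3 = 22.
Level 22 exceeds the maximum of 17; capped at 17.
Final offense level: 17.
Criminal history: 13 prior points → Category III (12-13).
Level 17 falls in the 9-17 band.
Grid: Level 9-17 × Category III = 43-49 months.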